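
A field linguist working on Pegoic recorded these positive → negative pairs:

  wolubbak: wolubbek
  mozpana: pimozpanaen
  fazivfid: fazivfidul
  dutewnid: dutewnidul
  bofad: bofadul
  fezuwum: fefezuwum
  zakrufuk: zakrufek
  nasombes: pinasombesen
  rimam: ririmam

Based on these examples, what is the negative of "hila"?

"hila" ends in -a. The one such stem in the data (mozpana → pimozpanaen) adds pi- … -en around the stem, so the same rule applies.
The other patterns: stems ending in -d add -ul; stems ending in -k change the last vowel to 'e'; stems ending in -m repeat the first consonant+vowel as a prefix.
So hila → pihilaen.

pihilaen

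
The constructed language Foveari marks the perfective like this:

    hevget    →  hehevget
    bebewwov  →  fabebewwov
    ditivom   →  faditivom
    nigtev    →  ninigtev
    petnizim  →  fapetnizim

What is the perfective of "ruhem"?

ruruhem

bebewwov and nigtev both end in -v yet inflect differently (fabebewwov, ninigtev), so the final letter is not what conditions the rule; the number of vowels is.
"ruhem" has 2 vowels. The stems with 2 vowels (nigtev → ninigtev, hevget → hehevget) repeat the first consonant+vowel as a prefix.
The other pattern: stems with 3 vowels add the prefix fa-.
So ruhem → ruruhem.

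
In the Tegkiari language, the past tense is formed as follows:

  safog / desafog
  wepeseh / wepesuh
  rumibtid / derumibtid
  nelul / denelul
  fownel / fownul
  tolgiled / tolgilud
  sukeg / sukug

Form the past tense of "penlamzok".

sukeg and safog both end in -g yet inflect differently (sukug, desafog), so the final letter is not what conditions the rule; the last vowel is.
"penlamzok" has last vowel 'o'. The one such stem in the data (safog → desafog) adds the prefix de-, so the same rule applies.
So penlamzok → depenlamzok.

depenlamzok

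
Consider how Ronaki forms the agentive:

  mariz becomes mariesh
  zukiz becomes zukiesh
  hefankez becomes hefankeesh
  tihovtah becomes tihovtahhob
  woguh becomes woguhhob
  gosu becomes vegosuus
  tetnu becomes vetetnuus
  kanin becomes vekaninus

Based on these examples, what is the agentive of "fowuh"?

fowuhhob

woguh and gosu both have last vowel 'u' yet inflect differently (woguhhob, vegosuus), so the last vowel is not what conditions the rule; the final letter is.
"fowuh" ends in -h. The stems ending in -h (tihovtah → tihovtahhob, woguh → woguhhob) double the final consonant and add -ob.
So fowuh → fowuhhob.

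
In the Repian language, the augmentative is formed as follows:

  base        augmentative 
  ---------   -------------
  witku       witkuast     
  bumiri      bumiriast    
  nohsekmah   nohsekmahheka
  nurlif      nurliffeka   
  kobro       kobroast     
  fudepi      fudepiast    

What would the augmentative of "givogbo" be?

nurlif and bumiri both have last vowel 'i' yet inflect differently (nurliffeka, bumiriast), so the last vowel is not what conditions the rule; whether the stem ends in a vowel or a consonant is.
"givogbo" ends in a vowel. The stems ending in a vowel (bumiri → bumiriast, witku → witkuast, fudepi → fudepiast) add -ast.
So givogbo → givogboast.

givogboast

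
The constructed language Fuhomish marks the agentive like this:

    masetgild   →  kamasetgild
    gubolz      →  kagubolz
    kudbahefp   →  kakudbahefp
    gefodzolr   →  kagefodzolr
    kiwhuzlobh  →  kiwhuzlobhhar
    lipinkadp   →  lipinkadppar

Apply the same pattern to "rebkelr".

kudbahefp and lipinkadp both end in -p yet inflect differently (kakudbahefp, lipinkadppar), so the final letter is not what conditions the rule; the second-to-last letter is.
"rebkelr" has second-to-last letter 'l'. The stems whose second-to-last letter is 'l' (masetgild → kamasetgild, gubolz → kagubolz, gefodzolr → kagefodzolr) add the prefix ka-.
So rebkelr → karebkelr.

karebkelr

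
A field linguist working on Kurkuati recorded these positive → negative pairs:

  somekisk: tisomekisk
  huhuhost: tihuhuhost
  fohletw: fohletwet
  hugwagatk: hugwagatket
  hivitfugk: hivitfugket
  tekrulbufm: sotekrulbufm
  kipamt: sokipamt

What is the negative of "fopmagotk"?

fopmagotket

somekisk and hugwagatk both end in -k yet inflect differently (tisomekisk, hugwagatket), so the final letter is not what conditions the rule; the second-to-last letter is.
"fopmagotk" has second-to-last letter 't'. The stems whose second-to-last letter is 't' (fohletw → fohletwet, hugwagatk → hugwagatket) add -et.
The other patterns: stems whose second-to-last letter is 's' add the prefix ti-; stems whose second-to-last letter is 'f' or 'm' add the prefix so-.
So fopmagotk → fopmagotket.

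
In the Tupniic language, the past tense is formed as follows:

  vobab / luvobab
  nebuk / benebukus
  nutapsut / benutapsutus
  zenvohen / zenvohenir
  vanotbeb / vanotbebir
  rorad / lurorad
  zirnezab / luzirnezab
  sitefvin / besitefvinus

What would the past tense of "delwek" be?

delwekir

"delwek" has last vowel 'e'. The stems whose last vowel is 'e' (zenvohen → zenvohenir, vanotbeb → vanotbebir) add -ir.
The other patterns: stems whose last vowel is 'a' add the prefix lu-; stems whose last vowel is 'i' or 'u' add be- … -us around the stem.
So delwek → delwekir.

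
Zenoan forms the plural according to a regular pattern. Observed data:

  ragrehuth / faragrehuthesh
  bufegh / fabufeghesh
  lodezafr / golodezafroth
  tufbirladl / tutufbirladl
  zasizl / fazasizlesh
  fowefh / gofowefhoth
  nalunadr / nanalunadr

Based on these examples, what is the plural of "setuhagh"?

fasetuhaghesh

nalunadr and lodezafr both end in -r yet inflect differently (nanalunadr, golodezafroth), so the final letter is not what conditions the rule; the second-to-last letter is.
"setuhagh" has second-to-last letter 'g'. The one such stem in the data (bufegh → fabufeghesh) adds fa- … -esh around the stem, so the same rule applies.
So setuhagh → fasetuhaghesh.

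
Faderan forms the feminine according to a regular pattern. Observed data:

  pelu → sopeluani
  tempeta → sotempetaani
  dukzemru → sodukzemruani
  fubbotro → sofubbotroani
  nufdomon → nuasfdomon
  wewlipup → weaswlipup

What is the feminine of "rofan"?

roasfan

fubbotro and nufdomon both have last vowel 'o' yet inflect differently (sofubbotroani, nuasfdomon), so the last vowel is not what conditions the rule; whether the stem ends in a vowel or a consonant is.
"rofan" ends in a consonant. The stems ending in a consonant (nufdomon → nuasfdomon, wewlipup → weaswlipup) insert -as- after the first vowel.
The other pattern: stems ending in a vowel add so- … -ani around the stem.
So rofan → roasfan.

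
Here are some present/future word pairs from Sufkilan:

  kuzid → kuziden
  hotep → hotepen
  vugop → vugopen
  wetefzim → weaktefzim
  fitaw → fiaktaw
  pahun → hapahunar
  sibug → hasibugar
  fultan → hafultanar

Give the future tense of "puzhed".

puzheden

kuzid and wetefzim both have last vowel 'i' yet inflect differently (kuziden, weaktefzim), so the last vowel is not what conditions the rule; the final letter is.
"puzhed" ends in -d. The one such stem in the data (kuzid → kuziden) adds -en, so the same rule applies.
So puzhed → puzheden.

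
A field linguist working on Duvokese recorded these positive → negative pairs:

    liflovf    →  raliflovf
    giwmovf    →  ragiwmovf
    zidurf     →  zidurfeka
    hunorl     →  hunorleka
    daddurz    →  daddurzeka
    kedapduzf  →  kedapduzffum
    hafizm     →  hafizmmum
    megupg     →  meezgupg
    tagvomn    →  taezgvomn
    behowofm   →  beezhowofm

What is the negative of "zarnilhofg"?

zaezrnilhofg

"zarnilhofg" has second-to-last letter 'f'. The one such stem in the data (behowofm → beezhowofm) inserts -ez- after the first vowel (as do megupg, tagvomn), so the same rule applies.
The other patterns: stems whose second-to-last letter is 'v' add the prefix ra-; stems whose second-to-last letter is 'r' add -eka; stems whose second-to-last letter is 'z' double the final consonant and add -um.
So zarnilhofg → zaezrnilhofg.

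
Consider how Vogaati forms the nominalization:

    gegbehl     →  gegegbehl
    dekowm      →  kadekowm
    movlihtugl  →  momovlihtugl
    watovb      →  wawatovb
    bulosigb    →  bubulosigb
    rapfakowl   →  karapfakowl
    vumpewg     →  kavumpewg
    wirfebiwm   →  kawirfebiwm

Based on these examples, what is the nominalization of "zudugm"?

rapfakowl and movlihtugl both end in -l yet inflect differently (karapfakowl, momovlihtugl), so the final letter is not what conditions the rule; the second-to-last letter is.
"zudugm" has second-to-last letter 'g'. The stems whose second-to-last letter is 'g' (movlihtugl → momovlihtugl, bulosigb → bubulosigb) repeat the first consonant+vowel as a prefix.
So zudugm → zuzudugm.

zuzudugm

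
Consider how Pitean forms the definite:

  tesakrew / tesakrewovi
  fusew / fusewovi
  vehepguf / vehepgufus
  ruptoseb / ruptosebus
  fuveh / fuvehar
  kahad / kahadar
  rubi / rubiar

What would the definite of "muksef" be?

muksefus

"muksef" ends in -f. The one such stem in the data (vehepguf → vehepgufus) adds -us, so the same rule applies.
The other patterns: stems ending in -w add -ovi; stems ending in -d, -h or -i add -ar.
So muksef → muksefus.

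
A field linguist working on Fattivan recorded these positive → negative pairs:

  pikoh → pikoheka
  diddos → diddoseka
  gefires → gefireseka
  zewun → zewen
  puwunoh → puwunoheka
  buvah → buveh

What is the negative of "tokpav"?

puwunoh and buvah both end in -h yet inflect differently (puwunoheka, buveh), so the final letter is not what conditions the rule; the last vowel is.
"tokpav" has last vowel 'a'. The one such stem in the data (buvah → buveh) changes the last vowel to 'e' (as does zewun), so the same rule applies.
So tokpav → tokpev.

tokpev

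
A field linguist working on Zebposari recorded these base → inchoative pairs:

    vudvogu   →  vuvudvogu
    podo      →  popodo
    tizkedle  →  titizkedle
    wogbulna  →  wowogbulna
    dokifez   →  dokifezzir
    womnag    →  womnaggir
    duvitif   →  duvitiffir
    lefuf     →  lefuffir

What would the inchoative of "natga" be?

nanatga

tizkedle and dokifez both have last vowel 'e' yet inflect differently (titizkedle, dokifezzir), so the last vowel is not what conditions the rule; whether the stem ends in a vowel or a consonant is.
"natga" ends in a vowel. The stems ending in a vowel (vudvogu → vuvudvogu, podo → popodo, tizkedle → titizkedle) repeat the first consonant+vowel as a prefix.
So natga → nanatga.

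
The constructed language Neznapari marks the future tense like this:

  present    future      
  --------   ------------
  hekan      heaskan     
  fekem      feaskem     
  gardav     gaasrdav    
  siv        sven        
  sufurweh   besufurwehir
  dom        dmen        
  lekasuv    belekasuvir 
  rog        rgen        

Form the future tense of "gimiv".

"gimiv" has 2 vowels. The stems with 2 vowels (hekan → heaskan, gardav → gaasrdav, fekem → feaskem) insert -as- after the first vowel.
The other patterns: stems with 1 vowel delete the last vowel and add -en; stems with 3 vowels add be- … -ir around the stem.
So gimiv → giasmiv.

giasmiv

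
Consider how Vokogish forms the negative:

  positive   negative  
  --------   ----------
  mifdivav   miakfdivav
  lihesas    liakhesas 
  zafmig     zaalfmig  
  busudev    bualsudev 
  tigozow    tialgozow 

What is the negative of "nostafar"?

mifdivav and busudev both end in -v yet inflect differently (miakfdivav, bualsudev), so the final letter is not what conditions the rule; the last vowel is.
"nostafar" has last vowel 'a'. The stems whose last vowel is 'a' (mifdivav → miakfdivav, lihesas → liakhesas) insert -ak- after the first vowel.
The other pattern: stems whose last vowel is 'e', 'i' or 'o' insert -al- after the first vowel.
So nostafar → noakstafar.

noakstafar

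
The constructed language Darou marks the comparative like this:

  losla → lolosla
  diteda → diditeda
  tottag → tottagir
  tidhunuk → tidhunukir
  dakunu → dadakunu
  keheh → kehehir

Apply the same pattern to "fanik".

losla and tottag both have last vowel 'a' yet inflect differently (lolosla, tottagir), so the last vowel is not what conditions the rule; whether the stem ends in a vowel or a consonant is.
"fanik" ends in a consonant. The stems ending in a consonant (tottag → tottagir, tidhunuk → tidhunukir, keheh → kehehir) add -ir.
The other pattern: stems ending in a vowel repeat the first consonant+vowel as a prefix.
So fanik → fanikir.

fanikir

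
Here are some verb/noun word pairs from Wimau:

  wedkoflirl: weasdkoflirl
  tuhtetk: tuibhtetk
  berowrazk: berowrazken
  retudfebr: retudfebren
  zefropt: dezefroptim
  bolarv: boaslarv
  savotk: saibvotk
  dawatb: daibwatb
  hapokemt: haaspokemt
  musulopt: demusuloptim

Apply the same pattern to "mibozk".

mibozken

berowrazk and tuhtetk both end in -k yet inflect differently (berowrazken, tuibhtetk), so the final letter is not what conditions the rule; the second-to-last letter is.
"mibozk" has second-to-last letter 'z'. The one such stem in the data (berowrazk → berowrazken) adds -en, so the same rule applies.
So mibozk → mibozken.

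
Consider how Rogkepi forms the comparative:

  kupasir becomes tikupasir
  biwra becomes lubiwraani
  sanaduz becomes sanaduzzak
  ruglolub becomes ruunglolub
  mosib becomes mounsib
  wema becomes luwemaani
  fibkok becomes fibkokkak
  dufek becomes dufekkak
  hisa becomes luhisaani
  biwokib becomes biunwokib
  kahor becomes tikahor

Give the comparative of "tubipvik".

"tubipvik" ends in -k. The stems ending in -k (dufek → dufekkak, fibkok → fibkokkak) double the final consonant and add -ak.
The other patterns: stems ending in -b insert -un- after the first vowel; stems ending in -a add lu- … -ani around the stem; stems ending in -r add the prefix ti-.
So tubipvik → tubipvikkak.

tubipvikkak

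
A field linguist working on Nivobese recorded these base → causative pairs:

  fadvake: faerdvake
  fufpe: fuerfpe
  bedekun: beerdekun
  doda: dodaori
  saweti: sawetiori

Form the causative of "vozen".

fufpe and doda both have 2 vowels yet inflect differently (fuerfpe, dodaori), so the number of vowels is not what conditions the rule; the final letter is.
"vozen" ends in -n. The one such stem in the data (bedekun → beerdekun) inserts -er- after the first vowel (as do fadvake, fufpe), so the same rule applies.
The other pattern: stems ending in -a or -i add -ori.
So vozen → voerzen.

voerzen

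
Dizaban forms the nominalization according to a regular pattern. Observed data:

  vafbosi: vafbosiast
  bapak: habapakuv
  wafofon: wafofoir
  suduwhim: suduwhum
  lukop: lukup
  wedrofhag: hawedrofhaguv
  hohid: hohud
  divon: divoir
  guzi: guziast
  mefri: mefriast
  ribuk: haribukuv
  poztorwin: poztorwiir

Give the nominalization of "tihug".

hatihuguv

poztorwin and mefri both have last vowel 'i' yet inflect differently (poztorwiir, mefriast), so the last vowel is not what conditions the rule; the final letter is.
"tihug" ends in -g. The one such stem in the data (wedrofhag → hawedrofhaguv) adds ha- … -uv around the stem, so the same rule applies.
The other patterns: stems ending in -n drop the final letter and add -ir; stems ending in -i add -ast; stems ending in -d, -m or -p change the last vowel to 'u'.
So tihug → hatihuguv.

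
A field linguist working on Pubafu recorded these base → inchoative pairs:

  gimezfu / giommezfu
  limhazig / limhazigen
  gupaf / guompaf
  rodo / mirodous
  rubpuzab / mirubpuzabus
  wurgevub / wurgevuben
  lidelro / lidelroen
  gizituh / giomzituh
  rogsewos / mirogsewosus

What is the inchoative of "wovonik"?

wovoniken

"wovonik" begins with w-. The one such stem in the data (wurgevub → wurgevuben) adds -en, so the same rule applies.
So wovonik → wovoniken.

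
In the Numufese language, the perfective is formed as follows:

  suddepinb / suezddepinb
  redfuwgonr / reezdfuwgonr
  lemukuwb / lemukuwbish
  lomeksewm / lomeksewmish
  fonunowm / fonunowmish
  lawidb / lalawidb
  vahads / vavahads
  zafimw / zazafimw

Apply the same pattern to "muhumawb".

muhumawbish

"muhumawb" has second-to-last letter 'w'. The stems whose second-to-last letter is 'w' (lemukuwb → lemukuwbish, lomeksewm → lomeksewmish, fonunowm → fonunowmish) add -ish.
So muhumawb → muhumawbish.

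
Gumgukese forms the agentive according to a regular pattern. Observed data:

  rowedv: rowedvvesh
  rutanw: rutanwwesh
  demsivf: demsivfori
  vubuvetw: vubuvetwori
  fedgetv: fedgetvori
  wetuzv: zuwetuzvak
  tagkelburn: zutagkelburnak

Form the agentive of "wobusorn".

"wobusorn" has second-to-last letter 'r'. The one such stem in the data (tagkelburn → zutagkelburnak) adds zu- … -ak around the stem, so the same rule applies.
So wobusorn → zuwobusornak.

zuwobusornak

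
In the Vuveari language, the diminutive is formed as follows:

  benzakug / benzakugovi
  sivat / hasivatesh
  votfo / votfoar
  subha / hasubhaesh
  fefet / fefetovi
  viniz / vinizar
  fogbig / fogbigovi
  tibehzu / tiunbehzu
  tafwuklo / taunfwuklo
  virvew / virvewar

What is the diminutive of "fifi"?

"fifi" begins with f-. The stems beginning with f- (fefet → fefetovi, fogbig → fogbigovi) add -ovi.
The other patterns: stems beginning with s- add ha- … -esh around the stem; stems beginning with t- insert -un- after the first vowel; stems beginning with v- add -ar.
So fifi → fifiovi.

fifiovi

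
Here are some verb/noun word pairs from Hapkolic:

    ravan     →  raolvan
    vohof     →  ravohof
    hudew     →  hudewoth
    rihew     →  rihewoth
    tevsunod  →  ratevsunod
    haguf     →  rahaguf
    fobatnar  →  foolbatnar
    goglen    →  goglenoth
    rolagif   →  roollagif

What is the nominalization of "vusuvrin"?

vuolsuvrin

goglen and ravan both end in -n yet inflect differently (goglenoth, raolvan), so the final letter is not what conditions the rule; the last vowel is.
"vusuvrin" has last vowel 'i'. The one such stem in the data (rolagif → roollagif) inserts -ol- after the first vowel (as do ravan, fobatnar), so the same rule applies.
The other patterns: stems whose last vowel is 'e' add -oth; stems whose last vowel is 'o' or 'u' add the prefix ra-.
So vusuvrin → vuolsuvrin.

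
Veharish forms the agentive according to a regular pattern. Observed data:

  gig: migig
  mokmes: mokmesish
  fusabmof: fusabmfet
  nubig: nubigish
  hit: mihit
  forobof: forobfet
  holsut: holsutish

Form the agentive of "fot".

mifot

gig and nubig both end in -g yet inflect differently (migig, nubigish), so the final letter is not what conditions the rule; the number of vowels is.
"fot" has 1 vowel. The stems with 1 vowel (hit → mihit, gig → migig) add the prefix mi-.
The other patterns: stems with 2 vowels add -ish; stems with 3 vowels delete the last vowel and add -et.
So fot → mifot.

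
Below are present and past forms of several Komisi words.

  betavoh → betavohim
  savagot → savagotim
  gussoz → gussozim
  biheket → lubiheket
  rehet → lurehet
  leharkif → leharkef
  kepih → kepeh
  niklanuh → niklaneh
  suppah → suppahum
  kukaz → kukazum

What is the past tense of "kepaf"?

kepafum

savagot and biheket both end in -t yet inflect differently (savagotim, lubiheket), so the final letter is not what conditions the rule; the last vowel is.
"kepaf" has last vowel 'a'. The stems whose last vowel is 'a' (suppah → suppahum, kukaz → kukazum) add -um.
So kepaf → kepafum.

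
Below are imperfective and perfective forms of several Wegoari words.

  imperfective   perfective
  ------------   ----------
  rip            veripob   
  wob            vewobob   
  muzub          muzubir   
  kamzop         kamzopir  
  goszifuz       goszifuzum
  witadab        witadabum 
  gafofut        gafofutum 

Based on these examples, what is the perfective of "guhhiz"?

wob and muzub both end in -b yet inflect differently (vewobob, muzubir), so the final letter is not what conditions the rule; the number of vowels is.
"guhhiz" has 2 vowels. The stems with 2 vowels (muzub → muzubir, kamzop → kamzopir) add -ir.
So guhhiz → guhhizir.

guhhizir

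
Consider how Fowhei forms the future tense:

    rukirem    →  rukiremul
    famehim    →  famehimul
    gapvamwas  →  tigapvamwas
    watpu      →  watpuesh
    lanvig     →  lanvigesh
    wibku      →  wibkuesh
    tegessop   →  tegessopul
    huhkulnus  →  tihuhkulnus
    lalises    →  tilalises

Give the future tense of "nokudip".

nokudipul

huhkulnus and wibku both have last vowel 'u' yet inflect differently (tihuhkulnus, wibkuesh), so the last vowel is not what conditions the rule; the final letter is.
"nokudip" ends in -p. The one such stem in the data (tegessop → tegessopul) adds -ul, so the same rule applies.
The other patterns: stems ending in -s add the prefix ti-; stems ending in -g or -u add -esh.
So nokudip → nokudipul.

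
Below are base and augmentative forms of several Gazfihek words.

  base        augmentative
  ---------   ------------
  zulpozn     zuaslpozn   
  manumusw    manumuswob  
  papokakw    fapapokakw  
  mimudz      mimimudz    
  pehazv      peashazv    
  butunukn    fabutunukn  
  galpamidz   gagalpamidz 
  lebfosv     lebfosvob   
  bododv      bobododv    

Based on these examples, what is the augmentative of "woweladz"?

pehazv and lebfosv both end in -v yet inflect differently (peashazv, lebfosvob), so the final letter is not what conditions the rule; the second-to-last letter is.
"woweladz" has second-to-last letter 'd'. The stems whose second-to-last letter is 'd' (bododv → bobododv, mimudz → mimimudz, galpamidz → gagalpamidz) repeat the first consonant+vowel as a prefix.
The other patterns: stems whose second-to-last letter is 'z' insert -as- after the first vowel; stems whose second-to-last letter is 's' add -ob; stems whose second-to-last letter is 'k' add the prefix fa-.
So woweladz → wowoweladz.

wowoweladz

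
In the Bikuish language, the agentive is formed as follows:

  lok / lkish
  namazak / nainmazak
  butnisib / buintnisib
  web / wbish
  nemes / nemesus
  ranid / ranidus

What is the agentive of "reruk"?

rerukus

web and butnisib both end in -b yet inflect differently (wbish, buintnisib), so the final letter is not what conditions the rule; the number of vowels is.
"reruk" has 2 vowels. The stems with 2 vowels (ranid → ranidus, nemes → nemesus) add -us.
So reruk → rerukus.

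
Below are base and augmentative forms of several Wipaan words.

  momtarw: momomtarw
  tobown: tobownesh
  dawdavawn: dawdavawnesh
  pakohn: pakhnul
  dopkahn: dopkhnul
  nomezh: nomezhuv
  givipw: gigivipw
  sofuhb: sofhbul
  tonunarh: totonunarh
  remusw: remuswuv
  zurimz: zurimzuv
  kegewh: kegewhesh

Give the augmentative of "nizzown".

"nizzown" has second-to-last letter 'w'. The stems whose second-to-last letter is 'w' (tobown → tobownesh, dawdavawn → dawdavawnesh, kegewh → kegewhesh) add -esh.
So nizzown → nizzownesh.

nizzownesh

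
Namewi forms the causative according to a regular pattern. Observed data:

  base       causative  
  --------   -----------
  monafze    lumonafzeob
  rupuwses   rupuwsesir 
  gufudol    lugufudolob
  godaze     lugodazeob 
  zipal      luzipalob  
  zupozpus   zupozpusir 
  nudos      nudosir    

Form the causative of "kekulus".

rupuwses and godaze both have last vowel 'e' yet inflect differently (rupuwsesir, lugodazeob), so the last vowel is not what conditions the rule; the final letter is.
"kekulus" ends in -s. The stems ending in -s (nudos → nudosir, zupozpus → zupozpusir, rupuwses → rupuwsesir) add -ir.
So kekulus → kekulusir.

kekulusir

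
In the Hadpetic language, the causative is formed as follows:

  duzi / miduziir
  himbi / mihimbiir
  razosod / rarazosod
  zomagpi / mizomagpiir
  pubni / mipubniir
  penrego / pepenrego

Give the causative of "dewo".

pubni and penrego both begin with p- yet inflect differently (mipubniir, pepenrego), so the first letter is not what conditions the rule; the final letter is.
"dewo" ends in -o. The one such stem in the data (penrego → pepenrego) repeats the first consonant+vowel as a prefix (as does razosod), so the same rule applies.
The other pattern: stems ending in -i add mi- … -ir around the stem.
So dewo → dedewo.

dedewo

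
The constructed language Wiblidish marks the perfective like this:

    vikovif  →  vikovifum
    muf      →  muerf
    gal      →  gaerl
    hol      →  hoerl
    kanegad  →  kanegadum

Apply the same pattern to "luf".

luerf

muf and vikovif both end in -f yet inflect differently (muerf, vikovifum), so the final letter is not what conditions the rule; the number of vowels is.
"luf" has 1 vowel. The stems with 1 vowel (hol → hoerl, gal → gaerl, muf → muerf) insert -er- after the first vowel.
So luf → luerf.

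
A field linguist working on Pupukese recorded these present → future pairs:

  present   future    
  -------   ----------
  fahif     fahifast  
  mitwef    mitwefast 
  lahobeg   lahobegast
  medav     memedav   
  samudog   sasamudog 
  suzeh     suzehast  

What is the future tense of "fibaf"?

samudog and lahobeg both end in -g yet inflect differently (sasamudog, lahobegast), so the final letter is not what conditions the rule; the last vowel is.
"fibaf" has last vowel 'a'. The one such stem in the data (medav → memedav) repeats the first consonant+vowel as a prefix (as does samudog), so the same rule applies.
The other pattern: stems whose last vowel is 'e' or 'i' add -ast.
So fibaf → fifibaf.

fifibaf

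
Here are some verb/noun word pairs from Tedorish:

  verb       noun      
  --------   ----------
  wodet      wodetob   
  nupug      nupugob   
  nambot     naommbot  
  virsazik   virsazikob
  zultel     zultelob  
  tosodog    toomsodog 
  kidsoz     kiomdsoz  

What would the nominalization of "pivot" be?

piomvot

tosodog and nupug both end in -g yet inflect differently (toomsodog, nupugob), so the final letter is not what conditions the rule; the last vowel is.
"pivot" has last vowel 'o'. The stems whose last vowel is 'o' (tosodog → toomsodog, kidsoz → kiomdsoz, nambot → naommbot) insert -om- after the first vowel.
So pivot → piomvot.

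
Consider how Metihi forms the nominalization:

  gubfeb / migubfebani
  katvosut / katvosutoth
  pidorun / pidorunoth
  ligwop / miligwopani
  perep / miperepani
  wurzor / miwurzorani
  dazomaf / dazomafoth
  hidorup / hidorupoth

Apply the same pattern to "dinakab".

"dinakab" has 3 vowels. The stems with 3 vowels (pidorun → pidorunoth, dazomaf → dazomafoth, katvosut → katvosutoth) add -oth.
So dinakab → dinakaboth.

dinakaboth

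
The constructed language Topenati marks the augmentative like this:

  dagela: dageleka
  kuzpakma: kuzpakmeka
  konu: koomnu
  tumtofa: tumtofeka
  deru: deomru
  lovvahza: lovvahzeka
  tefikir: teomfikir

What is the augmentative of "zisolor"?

ziomsolor

dagela and deru both begin with d- yet inflect differently (dageleka, deomru), so the first letter is not what conditions the rule; the final letter is.
"zisolor" ends in -r. The one such stem in the data (tefikir → teomfikir) inserts -om- after the first vowel (as do deru, konu), so the same rule applies.
So zisolor → ziomsolor.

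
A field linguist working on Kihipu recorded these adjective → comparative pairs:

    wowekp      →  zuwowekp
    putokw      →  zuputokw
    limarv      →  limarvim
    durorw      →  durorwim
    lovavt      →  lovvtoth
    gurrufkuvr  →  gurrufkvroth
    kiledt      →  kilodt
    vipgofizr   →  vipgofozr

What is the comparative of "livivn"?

putokw and durorw both end in -w yet inflect differently (zuputokw, durorwim), so the final letter is not what conditions the rule; the second-to-last letter is.
"livivn" has second-to-last letter 'v'. The stems whose second-to-last letter is 'v' (lovavt → lovvtoth, gurrufkuvr → gurrufkvroth) delete the last vowel and add -oth.
So livivn → livvnoth.

livvnoth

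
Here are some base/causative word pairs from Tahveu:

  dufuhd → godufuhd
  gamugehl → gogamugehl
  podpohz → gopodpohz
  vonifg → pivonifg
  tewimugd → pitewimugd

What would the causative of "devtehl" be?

"devtehl" has second-to-last letter 'h'. The stems whose second-to-last letter is 'h' (dufuhd → godufuhd, gamugehl → gogamugehl, podpohz → gopodpohz) add the prefix go-.
The other pattern: stems whose second-to-last letter is 'f' or 'g' add the prefix pi-.
So devtehl → godevtehl.

godevtehl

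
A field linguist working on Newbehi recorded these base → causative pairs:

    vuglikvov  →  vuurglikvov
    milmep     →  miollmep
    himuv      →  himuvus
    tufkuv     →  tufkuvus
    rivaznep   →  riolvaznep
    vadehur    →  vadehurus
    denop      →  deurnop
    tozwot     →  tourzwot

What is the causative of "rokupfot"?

rourkupfot

tufkuv and vuglikvov both end in -v yet inflect differently (tufkuvus, vuurglikvov), so the final letter is not what conditions the rule; the last vowel is.
"rokupfot" has last vowel 'o'. The stems whose last vowel is 'o' (tozwot → tourzwot, vuglikvov → vuurglikvov, denop → deurnop) insert -ur- after the first vowel.
The other patterns: stems whose last vowel is 'u' add -us; stems whose last vowel is 'e' insert -ol- after the first vowel.
So rokupfot → rourkupfot.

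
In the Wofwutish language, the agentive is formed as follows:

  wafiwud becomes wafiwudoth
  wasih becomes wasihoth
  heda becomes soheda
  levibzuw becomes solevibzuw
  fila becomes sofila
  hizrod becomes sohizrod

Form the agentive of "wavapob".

wafiwud and hizrod both end in -d yet inflect differently (wafiwudoth, sohizrod), so the final letter is not what conditions the rule; the first letter is.
"wavapob" begins with w-. The stems beginning with w- (wafiwud → wafiwudoth, wasih → wasihoth) add -oth.
So wavapob → wavapoboth.

wavapoboth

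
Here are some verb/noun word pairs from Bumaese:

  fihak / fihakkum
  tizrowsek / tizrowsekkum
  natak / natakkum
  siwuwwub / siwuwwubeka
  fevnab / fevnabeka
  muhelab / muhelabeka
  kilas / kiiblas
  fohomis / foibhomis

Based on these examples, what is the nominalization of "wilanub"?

wilanubeka

"wilanub" ends in -b. The stems ending in -b (siwuwwub → siwuwwubeka, fevnab → fevnabeka, muhelab → muhelabeka) add -eka.
The other patterns: stems ending in -k double the final consonant and add -um; stems ending in -s insert -ib- after the first vowel.
So wilanub → wilanubeka.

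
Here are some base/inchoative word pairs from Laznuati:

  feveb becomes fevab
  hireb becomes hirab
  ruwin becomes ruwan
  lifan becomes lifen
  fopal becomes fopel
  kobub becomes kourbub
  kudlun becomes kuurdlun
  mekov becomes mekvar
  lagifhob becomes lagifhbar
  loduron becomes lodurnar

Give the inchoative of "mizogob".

ruwin and lifan both end in -n yet inflect differently (ruwan, lifen), so the final letter is not what conditions the rule; the last vowel is.
"mizogob" has last vowel 'o'. The stems whose last vowel is 'o' (mekov → mekvar, lagifhob → lagifhbar, loduron → lodurnar) delete the last vowel and add -ar.
The other patterns: stems whose last vowel is 'e' or 'i' change the last vowel to 'a'; stems whose last vowel is 'a' change the last vowel to 'e'; stems whose last vowel is 'u' insert -ur- after the first vowel.
So mizogob → mizogbar.

mizogbar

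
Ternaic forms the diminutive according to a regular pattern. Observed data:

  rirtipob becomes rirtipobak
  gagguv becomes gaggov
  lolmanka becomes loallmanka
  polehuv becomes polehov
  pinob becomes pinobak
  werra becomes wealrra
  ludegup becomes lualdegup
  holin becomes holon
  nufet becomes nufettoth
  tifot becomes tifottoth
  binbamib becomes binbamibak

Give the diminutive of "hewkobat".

holin and binbamib both have last vowel 'i' yet inflect differently (holon, binbamibak), so the last vowel is not what conditions the rule; the final letter is.
"hewkobat" ends in -t. The stems ending in -t (tifot → tifottoth, nufet → nufettoth) double the final consonant and add -oth.
The other patterns: stems ending in -n or -v change the last vowel to 'o'; stems ending in -b add -ak; stems ending in -a or -p insert -al- after the first vowel.
So hewkobat → hewkobattoth.

hewkobattoth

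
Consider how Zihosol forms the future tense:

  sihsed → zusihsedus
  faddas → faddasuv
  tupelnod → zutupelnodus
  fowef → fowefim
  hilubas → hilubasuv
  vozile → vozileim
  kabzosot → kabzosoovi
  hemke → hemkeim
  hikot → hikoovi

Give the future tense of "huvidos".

hikot and tupelnod both have last vowel 'o' yet inflect differently (hikoovi, zutupelnodus), so the last vowel is not what conditions the rule; the final letter is.
"huvidos" ends in -s. The stems ending in -s (hilubas → hilubasuv, faddas → faddasuv) add -uv.
The other patterns: stems ending in -t drop the final letter and add -ovi; stems ending in -d add zu- … -us around the stem; stems ending in -e or -f add -im.
So huvidos → huvidosuv.

huvidosuv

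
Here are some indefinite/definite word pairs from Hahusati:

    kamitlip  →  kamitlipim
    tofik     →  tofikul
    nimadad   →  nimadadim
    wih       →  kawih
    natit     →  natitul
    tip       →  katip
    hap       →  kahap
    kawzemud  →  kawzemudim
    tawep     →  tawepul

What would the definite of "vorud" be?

vorudul

hap and tawep both end in -p yet inflect differently (kahap, tawepul), so the final letter is not what conditions the rule; the number of vowels is.
"vorud" has 2 vowels. The stems with 2 vowels (tawep → tawepul, natit → natitul, tofik → tofikul) add -ul.
So vorud → vorudul.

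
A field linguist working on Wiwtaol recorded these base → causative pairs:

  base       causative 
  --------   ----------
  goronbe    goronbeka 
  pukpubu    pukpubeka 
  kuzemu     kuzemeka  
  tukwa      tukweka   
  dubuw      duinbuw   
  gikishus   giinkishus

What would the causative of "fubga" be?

fubgeka

"fubga" ends in a vowel. The stems ending in a vowel (goronbe → goronbeka, pukpubu → pukpubeka, kuzemu → kuzemeka) drop the final letter and add -eka.
The other pattern: stems ending in a consonant insert -in- after the first vowel.
So fubga → fubgeka.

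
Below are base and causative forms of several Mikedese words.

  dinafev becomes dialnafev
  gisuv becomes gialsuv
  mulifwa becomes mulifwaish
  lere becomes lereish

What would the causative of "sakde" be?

"sakde" ends in a vowel. The stems ending in a vowel (mulifwa → mulifwaish, lere → lereish) add -ish.
So sakde → sakdeish.

sakdeish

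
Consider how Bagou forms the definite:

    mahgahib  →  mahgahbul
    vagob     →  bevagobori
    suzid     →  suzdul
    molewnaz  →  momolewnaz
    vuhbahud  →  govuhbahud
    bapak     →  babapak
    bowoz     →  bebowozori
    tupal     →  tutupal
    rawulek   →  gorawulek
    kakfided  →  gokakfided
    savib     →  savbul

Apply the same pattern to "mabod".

mahgahib and vagob both end in -b yet inflect differently (mahgahbul, bevagobori), so the final letter is not what conditions the rule; the last vowel is.
"mabod" has last vowel 'o'. The stems whose last vowel is 'o' (bowoz → bebowozori, vagob → bevagobori) add be- … -ori around the stem.
The other patterns: stems whose last vowel is 'i' delete the last vowel and add -ul; stems whose last vowel is 'a' repeat the first consonant+vowel as a prefix; stems whose last vowel is 'e' or 'u' add the prefix go-.
So mabod → bemabodori.

bemabodori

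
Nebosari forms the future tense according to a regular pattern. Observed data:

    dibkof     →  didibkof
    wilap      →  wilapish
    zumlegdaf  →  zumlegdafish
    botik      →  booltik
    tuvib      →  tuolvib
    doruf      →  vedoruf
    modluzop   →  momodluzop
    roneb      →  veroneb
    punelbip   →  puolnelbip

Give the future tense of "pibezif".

piolbezif

zumlegdaf and doruf both end in -f yet inflect differently (zumlegdafish, vedoruf), so the final letter is not what conditions the rule; the last vowel is.
"pibezif" has last vowel 'i'. The stems whose last vowel is 'i' (botik → booltik, punelbip → puolnelbip, tuvib → tuolvib) insert -ol- after the first vowel.
So pibezif → piolbezif.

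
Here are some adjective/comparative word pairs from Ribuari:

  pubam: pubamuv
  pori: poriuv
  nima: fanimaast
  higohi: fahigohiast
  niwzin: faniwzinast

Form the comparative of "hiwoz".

pori and higohi both end in -i yet inflect differently (poriuv, fahigohiast), so the final letter is not what conditions the rule; the first letter is.
"hiwoz" begins with h-. The one such stem in the data (higohi → fahigohiast) adds fa- … -ast around the stem, so the same rule applies.
The other pattern: stems beginning with p- add -uv.
So hiwoz → fahiwozast.

fahiwozast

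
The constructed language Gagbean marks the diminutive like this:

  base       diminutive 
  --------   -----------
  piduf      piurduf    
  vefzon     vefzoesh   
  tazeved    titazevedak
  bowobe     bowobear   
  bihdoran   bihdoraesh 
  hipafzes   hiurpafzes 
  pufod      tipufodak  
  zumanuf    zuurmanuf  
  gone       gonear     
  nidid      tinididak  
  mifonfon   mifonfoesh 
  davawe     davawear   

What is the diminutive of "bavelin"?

baveliesh

"bavelin" ends in -n. The stems ending in -n (vefzon → vefzoesh, bihdoran → bihdoraesh, mifonfon → mifonfoesh) drop the final letter and add -esh.
The other patterns: stems ending in -d add ti- … -ak around the stem; stems ending in -e add -ar; stems ending in -f or -s insert -ur- after the first vowel.
So bavelin → baveliesh.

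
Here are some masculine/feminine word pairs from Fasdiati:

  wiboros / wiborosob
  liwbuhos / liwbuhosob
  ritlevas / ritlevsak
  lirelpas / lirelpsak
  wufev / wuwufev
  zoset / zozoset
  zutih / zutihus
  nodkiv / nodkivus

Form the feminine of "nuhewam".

wiboros and ritlevas both end in -s yet inflect differently (wiborosob, ritlevsak), so the final letter is not what conditions the rule; the last vowel is.
"nuhewam" has last vowel 'a'. The stems whose last vowel is 'a' (ritlevas → ritlevsak, lirelpas → lirelpsak) delete the last vowel and add -ak.
So nuhewam → nuhewmak.

nuhewmak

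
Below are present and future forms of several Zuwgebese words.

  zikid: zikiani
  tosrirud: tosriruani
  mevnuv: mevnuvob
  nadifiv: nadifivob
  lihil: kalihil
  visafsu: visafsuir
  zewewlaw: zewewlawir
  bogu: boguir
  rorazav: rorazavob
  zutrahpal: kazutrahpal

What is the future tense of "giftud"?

giftuani

zikid and lihil both have last vowel 'i' yet inflect differently (zikiani, kalihil), so the last vowel is not what conditions the rule; the final letter is.
"giftud" ends in -d. The stems ending in -d (zikid → zikiani, tosrirud → tosriruani) drop the final letter and add -ani.
The other patterns: stems ending in -l add the prefix ka-; stems ending in -v add -ob; stems ending in -u or -w add -ir.
So giftud → giftuani.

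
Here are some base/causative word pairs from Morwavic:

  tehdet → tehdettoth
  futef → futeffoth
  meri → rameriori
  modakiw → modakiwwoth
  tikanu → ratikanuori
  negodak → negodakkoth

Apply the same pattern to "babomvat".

meri and modakiw both have last vowel 'i' yet inflect differently (rameriori, modakiwwoth), so the last vowel is not what conditions the rule; whether the stem ends in a vowel or a consonant is.
"babomvat" ends in a consonant. The stems ending in a consonant (modakiw → modakiwwoth, negodak → negodakkoth, futef → futeffoth) double the final consonant and add -oth.
The other pattern: stems ending in a vowel add ra- … -ori around the stem.
So babomvat → babomvattoth.

babomvattoth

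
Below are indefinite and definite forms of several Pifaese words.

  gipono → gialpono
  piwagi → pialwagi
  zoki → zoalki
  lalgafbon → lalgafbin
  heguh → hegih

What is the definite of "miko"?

mialko

gipono and lalgafbon both have last vowel 'o' yet inflect differently (gialpono, lalgafbin), so the last vowel is not what conditions the rule; whether the stem ends in a vowel or a consonant is.
"miko" ends in a vowel. The stems ending in a vowel (gipono → gialpono, piwagi → pialwagi, zoki → zoalki) insert -al- after the first vowel.
So miko → mialko.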